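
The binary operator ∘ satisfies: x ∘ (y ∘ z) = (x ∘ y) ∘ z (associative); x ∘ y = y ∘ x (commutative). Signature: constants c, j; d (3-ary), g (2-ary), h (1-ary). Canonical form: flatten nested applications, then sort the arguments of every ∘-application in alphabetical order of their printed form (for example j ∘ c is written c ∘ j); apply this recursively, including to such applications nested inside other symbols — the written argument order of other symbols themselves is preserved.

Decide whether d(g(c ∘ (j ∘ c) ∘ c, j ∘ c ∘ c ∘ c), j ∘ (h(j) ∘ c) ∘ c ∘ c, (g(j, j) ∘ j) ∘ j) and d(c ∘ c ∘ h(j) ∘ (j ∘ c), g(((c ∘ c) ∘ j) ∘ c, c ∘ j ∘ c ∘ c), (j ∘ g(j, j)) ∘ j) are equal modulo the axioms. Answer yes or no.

Left:  d(g(c ∘ (j ∘ c) ∘ c, j ∘ c ∘ c ∘ c), j ∘ (h(j) ∘ c) ∘ c ∘ c, (g(j, j) ∘ j) ∘ j)
  Work inside:  j ∘ (h(j) ∘ c) ∘ c ∘ c
  Merge nested applications:  j ∘ h(j) ∘ c ∘ c ∘ c
  Sort arguments:  c ∘ c ∘ c ∘ h(j) ∘ j
  Put back:  d(g(c ∘ c ∘ c ∘ j, c ∘ c ∘ c ∘ j), c ∘ c ∘ c ∘ h(j) ∘ j, g(j, j) ∘ j ∘ j)
Right:  d(c ∘ c ∘ h(j) ∘ (j ∘ c), g(((c ∘ c) ∘ j) ∘ c, c ∘ j ∘ c ∘ c), (j ∘ g(j, j)) ∘ j)
  Work inside:  c ∘ c ∘ h(j) ∘ (j ∘ c)
  Merge nested applications:  c ∘ c ∘ h(j) ∘ j ∘ c
  Sort arguments:  c ∘ c ∘ c ∘ h(j) ∘ j
  Reassemble:  d(c ∘ c ∘ c ∘ h(j) ∘ j, g(c ∘ c ∘ c ∘ j, c ∘ c ∘ c ∘ j), g(j, j) ∘ j ∘ j)

Answer: no — d(g(c ∘ c ∘ c ∘ j, c ∘ c ∘ c ∘ j), c ∘ c ∘ c ∘ h(j) ∘ j, g(j, j) ∘ j ∘ j) vs d(c ∘ c ∘ c ∘ h(j) ∘ j, g(c ∘ c ∘ c ∘ j, c ∘ c ∘ c ∘ j), g(j, j) ∘ j ∘ j)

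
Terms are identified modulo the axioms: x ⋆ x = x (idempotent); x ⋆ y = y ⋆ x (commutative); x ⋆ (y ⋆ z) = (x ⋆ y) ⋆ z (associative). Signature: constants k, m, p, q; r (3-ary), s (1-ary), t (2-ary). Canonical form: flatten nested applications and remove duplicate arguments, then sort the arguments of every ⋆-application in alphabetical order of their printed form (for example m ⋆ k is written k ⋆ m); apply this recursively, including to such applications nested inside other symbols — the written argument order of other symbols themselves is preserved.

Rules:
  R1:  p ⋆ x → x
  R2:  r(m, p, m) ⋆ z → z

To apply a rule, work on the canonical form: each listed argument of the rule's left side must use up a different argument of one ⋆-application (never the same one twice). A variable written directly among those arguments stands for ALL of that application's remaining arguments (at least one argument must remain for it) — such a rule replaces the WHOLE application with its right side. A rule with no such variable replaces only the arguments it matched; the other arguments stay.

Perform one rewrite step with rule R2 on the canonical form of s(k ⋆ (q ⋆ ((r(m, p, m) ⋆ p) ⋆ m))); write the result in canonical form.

Canonical form:  s(k ⋆ m ⋆ p ⋆ q ⋆ r(m, p, m))
Match R2:  consume r(m, p, m);  z := k ⋆ m ⋆ p ⋆ q
The extension variable absorbs all remaining arguments, so the whole application is rewritten.
Giving:  s(k ⋆ m ⋆ p ⋆ q)

Answer: s(k ⋆ m ⋆ p ⋆ q)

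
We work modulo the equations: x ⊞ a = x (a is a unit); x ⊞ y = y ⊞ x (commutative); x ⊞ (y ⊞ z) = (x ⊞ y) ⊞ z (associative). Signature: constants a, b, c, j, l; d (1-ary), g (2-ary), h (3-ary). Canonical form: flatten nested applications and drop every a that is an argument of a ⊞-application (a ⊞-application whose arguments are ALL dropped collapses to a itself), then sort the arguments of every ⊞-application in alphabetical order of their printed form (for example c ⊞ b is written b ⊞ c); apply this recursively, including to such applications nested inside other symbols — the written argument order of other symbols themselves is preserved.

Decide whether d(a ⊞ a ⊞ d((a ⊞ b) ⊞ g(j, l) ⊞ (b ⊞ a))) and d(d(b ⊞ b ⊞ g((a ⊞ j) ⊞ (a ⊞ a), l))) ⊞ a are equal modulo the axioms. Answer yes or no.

Answer: yes — both canonical forms are d(d(b ⊞ b ⊞ g(j, l)))

Derivation:
Left:  d(a ⊞ a ⊞ d((a ⊞ b) ⊞ g(j, l) ⊞ (b ⊞ a)))
  Descend into:  a ⊞ a ⊞ d((a ⊞ b) ⊞ g(j, l) ⊞ (b ⊞ a))
  Canonicalize subterm:  d((a ⊞ b) ⊞ g(j, l) ⊞ (b ⊞ a))  →  d(b ⊞ b ⊞ g(j, l))
  Units out:  drop a (×2)
  Order the arguments:  d(b ⊞ b ⊞ g(j, l))
  Put back:  d(d(b ⊞ b ⊞ g(j, l)))
Right:  d(d(b ⊞ b ⊞ g((a ⊞ j) ⊞ (a ⊞ a), l))) ⊞ a
  Simplify inside:  d(d(b ⊞ b ⊞ g((a ⊞ j) ⊞ (a ⊞ a), l)))  →  d(d(b ⊞ b ⊞ g(j, l)))
  Drop the unit:  drop a
  Sort arguments:  d(d(b ⊞ b ⊞ g(j, l)))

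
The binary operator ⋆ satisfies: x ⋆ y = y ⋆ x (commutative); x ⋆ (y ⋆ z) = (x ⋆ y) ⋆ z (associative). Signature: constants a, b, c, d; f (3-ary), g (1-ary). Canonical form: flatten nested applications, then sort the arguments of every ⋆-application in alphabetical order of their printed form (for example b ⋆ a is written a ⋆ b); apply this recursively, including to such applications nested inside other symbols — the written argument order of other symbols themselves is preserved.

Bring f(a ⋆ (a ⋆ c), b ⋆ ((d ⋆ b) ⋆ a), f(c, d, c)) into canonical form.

Answer: f(a ⋆ a ⋆ c, a ⋆ b ⋆ b ⋆ d, f(c, d, c))

Derivation:
Descend into:  b ⋆ ((d ⋆ b) ⋆ a)
Un-nest:  b ⋆ d ⋆ b ⋆ a
Order the arguments:  a ⋆ b ⋆ b ⋆ d
Rebuild:  f(a ⋆ a ⋆ c, a ⋆ b ⋆ b ⋆ d, f(c, d, c))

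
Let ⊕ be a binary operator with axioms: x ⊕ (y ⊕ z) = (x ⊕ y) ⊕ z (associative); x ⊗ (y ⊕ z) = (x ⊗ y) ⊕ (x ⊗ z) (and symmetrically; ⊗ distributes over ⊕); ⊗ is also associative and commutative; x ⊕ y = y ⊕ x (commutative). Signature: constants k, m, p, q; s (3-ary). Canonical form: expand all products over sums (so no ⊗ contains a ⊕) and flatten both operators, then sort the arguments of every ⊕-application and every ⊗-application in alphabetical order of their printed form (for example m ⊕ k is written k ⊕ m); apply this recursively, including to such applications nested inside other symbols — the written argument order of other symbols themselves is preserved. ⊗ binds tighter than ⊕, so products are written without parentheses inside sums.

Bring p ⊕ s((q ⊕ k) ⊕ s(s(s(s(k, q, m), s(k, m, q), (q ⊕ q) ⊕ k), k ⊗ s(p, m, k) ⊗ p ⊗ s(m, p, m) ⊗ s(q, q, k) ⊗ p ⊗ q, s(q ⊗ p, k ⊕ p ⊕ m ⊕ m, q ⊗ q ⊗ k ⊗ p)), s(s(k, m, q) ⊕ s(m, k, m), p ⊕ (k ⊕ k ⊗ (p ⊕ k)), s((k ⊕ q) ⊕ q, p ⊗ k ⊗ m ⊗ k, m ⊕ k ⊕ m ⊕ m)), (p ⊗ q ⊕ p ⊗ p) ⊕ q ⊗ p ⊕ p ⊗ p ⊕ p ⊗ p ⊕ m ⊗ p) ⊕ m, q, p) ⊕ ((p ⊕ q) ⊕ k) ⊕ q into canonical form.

Answer: k ⊕ p ⊕ p ⊕ q ⊕ q ⊕ s(k ⊕ m ⊕ q ⊕ s(s(s(s(k, q, m), s(k, m, q), k ⊕ q ⊕ q), k ⊗ p ⊗ p ⊗ q ⊗ s(m, p, m) ⊗ s(p, m, k) ⊗ s(q, q, k), s(p ⊗ q, k ⊕ m ⊕ m ⊕ p, k ⊗ p ⊗ q ⊗ q)), s(s(k, m, q) ⊕ s(m, k, m), k ⊕ k ⊗ k ⊕ k ⊗ p ⊕ p, s(k ⊕ q ⊕ q, k ⊗ k ⊗ m ⊗ p, k ⊕ m ⊕ m ⊕ m)), m ⊗ p ⊕ p ⊗ p ⊕ p ⊗ p ⊕ p ⊗ p ⊕ p ⊗ q ⊕ p ⊗ q), q, p)

Derivation:
Expand products over sums:  p ⊕ s(k ⊕ m ⊕ q ⊕ s(s(s(s(k, q, m), s(k, m, q), k ⊕ q ⊕ q), k ⊗ p ⊗ p ⊗ q ⊗ s(m, p, m) ⊗ s(p, m, k) ⊗ s(q, q, k), s(p ⊗ q, k ⊕ m ⊕ m ⊕ p, k ⊗ p ⊗ q ⊗ q)), s(s(k, m, q) ⊕ s(m, k, m), k ⊕ k ⊗ k ⊕ k ⊗ p ⊕ p, s(k ⊕ q ⊕ q, k ⊗ k ⊗ m ⊗ p, k ⊕ m ⊕ m ⊕ m)), m ⊗ p ⊕ p ⊗ p ⊕ p ⊗ p ⊕ p ⊗ p ⊕ p ⊗ q ⊕ p ⊗ q), q, p) ⊕ p ⊕ q ⊕ k ⊕ q
Order the arguments:  k ⊕ p ⊕ p ⊕ q ⊕ q ⊕ s(k ⊕ m ⊕ q ⊕ s(s(s(s(k, q, m), s(k, m, q), k ⊕ q ⊕ q), k ⊗ p ⊗ p ⊗ q ⊗ s(m, p, m) ⊗ s(p, m, k) ⊗ s(q, q, k), s(p ⊗ q, k ⊕ m ⊕ m ⊕ p, k ⊗ p ⊗ q ⊗ q)), s(s(k, m, q) ⊕ s(m, k, m), k ⊕ k ⊗ k ⊕ k ⊗ p ⊕ p, s(k ⊕ q ⊕ q, k ⊗ k ⊗ m ⊗ p, k ⊕ m ⊕ m ⊕ m)), m ⊗ p ⊕ p ⊗ p ⊕ p ⊗ p ⊕ p ⊗ p ⊕ p ⊗ q ⊕ p ⊗ q), q, p)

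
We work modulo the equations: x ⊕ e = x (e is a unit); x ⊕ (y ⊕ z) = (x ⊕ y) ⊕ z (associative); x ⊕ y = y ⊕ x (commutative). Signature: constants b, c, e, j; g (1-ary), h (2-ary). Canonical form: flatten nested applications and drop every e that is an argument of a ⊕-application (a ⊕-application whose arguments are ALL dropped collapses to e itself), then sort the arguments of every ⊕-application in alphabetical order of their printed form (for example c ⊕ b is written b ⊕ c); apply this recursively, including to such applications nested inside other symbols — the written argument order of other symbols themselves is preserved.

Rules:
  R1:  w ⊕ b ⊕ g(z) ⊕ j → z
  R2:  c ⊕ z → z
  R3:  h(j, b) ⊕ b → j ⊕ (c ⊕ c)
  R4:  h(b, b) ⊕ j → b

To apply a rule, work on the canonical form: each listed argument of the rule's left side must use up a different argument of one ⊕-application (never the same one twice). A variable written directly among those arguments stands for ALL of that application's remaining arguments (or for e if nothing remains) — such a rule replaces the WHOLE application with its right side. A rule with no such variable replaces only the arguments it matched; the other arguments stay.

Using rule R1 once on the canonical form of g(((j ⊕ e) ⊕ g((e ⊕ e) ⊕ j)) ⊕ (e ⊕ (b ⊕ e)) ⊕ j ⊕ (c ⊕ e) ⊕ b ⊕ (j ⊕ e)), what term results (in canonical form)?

Canonical form:  g(b ⊕ b ⊕ c ⊕ g(j) ⊕ j ⊕ j ⊕ j)
Match R1:  consume b, g(j), j;  w := b ⊕ c ⊕ j ⊕ j, z := j
Every leftover argument binds to the variable; the entire application is replaced.
Giving:  g(j)

Answer: g(j)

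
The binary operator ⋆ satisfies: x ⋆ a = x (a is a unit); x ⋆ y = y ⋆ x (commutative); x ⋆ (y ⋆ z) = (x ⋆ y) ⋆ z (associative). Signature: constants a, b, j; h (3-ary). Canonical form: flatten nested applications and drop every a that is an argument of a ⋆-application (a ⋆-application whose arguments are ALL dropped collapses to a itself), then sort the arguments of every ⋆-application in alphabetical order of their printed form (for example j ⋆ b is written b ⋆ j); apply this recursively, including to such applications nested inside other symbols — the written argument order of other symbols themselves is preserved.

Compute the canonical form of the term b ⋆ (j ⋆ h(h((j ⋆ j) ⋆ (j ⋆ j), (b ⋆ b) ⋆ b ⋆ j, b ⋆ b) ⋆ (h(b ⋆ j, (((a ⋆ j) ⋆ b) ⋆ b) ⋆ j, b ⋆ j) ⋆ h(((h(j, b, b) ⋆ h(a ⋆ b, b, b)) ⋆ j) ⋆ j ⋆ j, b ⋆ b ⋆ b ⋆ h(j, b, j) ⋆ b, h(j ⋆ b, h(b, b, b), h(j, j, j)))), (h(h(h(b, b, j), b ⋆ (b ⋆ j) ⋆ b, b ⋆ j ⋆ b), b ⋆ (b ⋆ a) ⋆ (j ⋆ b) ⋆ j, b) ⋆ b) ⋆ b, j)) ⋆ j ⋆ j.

Answer: b ⋆ h(h(b ⋆ j, b ⋆ b ⋆ j ⋆ j, b ⋆ j) ⋆ h(h(b, b, b) ⋆ h(j, b, b) ⋆ j ⋆ j ⋆ j, b ⋆ b ⋆ b ⋆ b ⋆ h(j, b, j), h(b ⋆ j, h(b, b, b), h(j, j, j))) ⋆ h(j ⋆ j ⋆ j ⋆ j, b ⋆ b ⋆ b ⋆ j, b ⋆ b), b ⋆ b ⋆ h(h(h(b, b, j), b ⋆ b ⋆ b ⋆ j, b ⋆ b ⋆ j), b ⋆ b ⋆ b ⋆ j ⋆ j, b), j) ⋆ j ⋆ j ⋆ j

Derivation:
Un-nest:  b ⋆ j ⋆ h(h((j ⋆ j) ⋆ (j ⋆ j), (b ⋆ b) ⋆ b ⋆ j, b ⋆ b) ⋆ (h(b ⋆ j, (((a ⋆ j) ⋆ b) ⋆ b) ⋆ j, b ⋆ j) ⋆ h(((h(j, b, b) ⋆ h(a ⋆ b, b, b)) ⋆ j) ⋆ j ⋆ j, b ⋆ b ⋆ b ⋆ h(j, b, j) ⋆ b, h(j ⋆ b, h(b, b, b), h(j, j, j)))), (h(h(h(b, b, j), b ⋆ (b ⋆ j) ⋆ b, b ⋆ j ⋆ b), b ⋆ (b ⋆ a) ⋆ (j ⋆ b) ⋆ j, b) ⋆ b) ⋆ b, j) ⋆ j ⋆ j
Simplify inside:  h(h((j ⋆ j) ⋆ (j ⋆ j), (b ⋆ b) ⋆ b ⋆ j, b ⋆ b) ⋆ (h(b ⋆ j, (((a ⋆ j) ⋆ b) ⋆ b) ⋆ j, b ⋆ j) ⋆ h(((h(j, b, b) ⋆ h(a ⋆ b, b, b)) ⋆ j) ⋆ j ⋆ j, b ⋆ b ⋆ b ⋆ h(j, b, j) ⋆ b, h(j ⋆ b, h(b, b, b), h(j, j, j)))), (h(h(h(b, b, j), b ⋆ (b ⋆ j) ⋆ b, b ⋆ j ⋆ b), b ⋆ (b ⋆ a) ⋆ (j ⋆ b) ⋆ j, b) ⋆ b) ⋆ b, j)  →  h(h(b ⋆ j, b ⋆ b ⋆ j ⋆ j, b ⋆ j) ⋆ h(h(b, b, b) ⋆ h(j, b, b) ⋆ j ⋆ j ⋆ j, b ⋆ b ⋆ b ⋆ b ⋆ h(j, b, j), h(b ⋆ j, h(b, b, b), h(j, j, j))) ⋆ h(j ⋆ j ⋆ j ⋆ j, b ⋆ b ⋆ b ⋆ j, b ⋆ b), b ⋆ b ⋆ h(h(h(b, b, j), b ⋆ b ⋆ b ⋆ j, b ⋆ b ⋆ j), b ⋆ b ⋆ b ⋆ j ⋆ j, b), j)
Order the arguments:  b ⋆ h(h(b ⋆ j, b ⋆ b ⋆ j ⋆ j, b ⋆ j) ⋆ h(h(b, b, b) ⋆ h(j, b, b) ⋆ j ⋆ j ⋆ j, b ⋆ b ⋆ b ⋆ b ⋆ h(j, b, j), h(b ⋆ j, h(b, b, b), h(j, j, j))) ⋆ h(j ⋆ j ⋆ j ⋆ j, b ⋆ b ⋆ b ⋆ j, b ⋆ b), b ⋆ b ⋆ h(h(h(b, b, j), b ⋆ b ⋆ b ⋆ j, b ⋆ b ⋆ j), b ⋆ b ⋆ b ⋆ j ⋆ j, b), j) ⋆ j ⋆ j ⋆ j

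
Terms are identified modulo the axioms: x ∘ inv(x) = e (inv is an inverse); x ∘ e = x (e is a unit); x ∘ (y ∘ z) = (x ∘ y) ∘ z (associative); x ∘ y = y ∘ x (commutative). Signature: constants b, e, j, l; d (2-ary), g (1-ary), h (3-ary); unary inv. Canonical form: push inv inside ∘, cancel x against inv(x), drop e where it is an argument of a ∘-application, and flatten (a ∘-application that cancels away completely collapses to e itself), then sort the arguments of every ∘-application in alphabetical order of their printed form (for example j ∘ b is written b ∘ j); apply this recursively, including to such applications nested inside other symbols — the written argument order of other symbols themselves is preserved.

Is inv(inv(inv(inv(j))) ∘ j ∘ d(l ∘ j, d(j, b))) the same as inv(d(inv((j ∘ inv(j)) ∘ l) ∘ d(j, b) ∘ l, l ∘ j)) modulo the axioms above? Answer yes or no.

Answer: no — inv(d(j ∘ l, d(j, b))) vs inv(d(d(j, b), j ∘ l))

Derivation:
Left:  inv(inv(inv(inv(j))) ∘ j ∘ d(l ∘ j, d(j, b)))
  Push inv inside:  distribute inv over ∘ and collapse double inv
  Inverses cancel:  j cancels
  Collect terms:  inv(d(j ∘ l, d(j, b)))
Right:  inv(d(inv((j ∘ inv(j)) ∘ l) ∘ d(j, b) ∘ l, l ∘ j))
  Push inv inside:  distribute inv over ∘ and collapse double inv
  Collect:  inv(d(d(j, b), j ∘ l))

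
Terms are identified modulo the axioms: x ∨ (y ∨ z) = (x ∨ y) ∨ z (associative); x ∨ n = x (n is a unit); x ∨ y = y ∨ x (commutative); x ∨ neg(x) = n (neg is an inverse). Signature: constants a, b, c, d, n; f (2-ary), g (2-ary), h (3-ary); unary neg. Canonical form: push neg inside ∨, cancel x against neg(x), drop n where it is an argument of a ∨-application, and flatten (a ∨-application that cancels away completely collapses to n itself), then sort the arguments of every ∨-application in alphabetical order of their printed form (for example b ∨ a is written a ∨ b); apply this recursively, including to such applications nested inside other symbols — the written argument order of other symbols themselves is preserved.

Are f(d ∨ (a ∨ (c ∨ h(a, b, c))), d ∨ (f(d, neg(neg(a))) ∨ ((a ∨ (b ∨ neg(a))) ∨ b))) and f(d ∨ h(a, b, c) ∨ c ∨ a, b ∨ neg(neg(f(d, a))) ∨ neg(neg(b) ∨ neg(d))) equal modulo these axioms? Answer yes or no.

Left:  f(d ∨ (a ∨ (c ∨ h(a, b, c))), d ∨ (f(d, neg(neg(a))) ∨ ((a ∨ (b ∨ neg(a))) ∨ b)))
  Focus inside:  d ∨ (f(d, neg(neg(a))) ∨ ((a ∨ (b ∨ neg(a))) ∨ b))
  Push neg inside:  distribute neg over ∨ and collapse double neg
  Inverses cancel:  a cancels
  Combine occurrences:  d ∨ f(d, a) ∨ b ∨ b
  Sort:  b ∨ b ∨ d ∨ f(d, a)
  Put back:  f(a ∨ c ∨ d ∨ h(a, b, c), b ∨ b ∨ d ∨ f(d, a))
Right:  f(d ∨ h(a, b, c) ∨ c ∨ a, b ∨ neg(neg(f(d, a))) ∨ neg(neg(b) ∨ neg(d)))
  Work inside:  b ∨ neg(neg(f(d, a))) ∨ neg(neg(b) ∨ neg(d))
  Push neg inside:  distribute neg over ∨ and collapse double neg
  Collect terms:  b ∨ b ∨ f(d, a) ∨ d
  Order the arguments:  b ∨ b ∨ d ∨ f(d, a)
  Rebuild:  f(a ∨ c ∨ d ∨ h(a, b, c), b ∨ b ∨ d ∨ f(d, a))

Answer: yes — both canonical forms are f(a ∨ c ∨ d ∨ h(a, b, c), b ∨ b ∨ d ∨ f(d, a))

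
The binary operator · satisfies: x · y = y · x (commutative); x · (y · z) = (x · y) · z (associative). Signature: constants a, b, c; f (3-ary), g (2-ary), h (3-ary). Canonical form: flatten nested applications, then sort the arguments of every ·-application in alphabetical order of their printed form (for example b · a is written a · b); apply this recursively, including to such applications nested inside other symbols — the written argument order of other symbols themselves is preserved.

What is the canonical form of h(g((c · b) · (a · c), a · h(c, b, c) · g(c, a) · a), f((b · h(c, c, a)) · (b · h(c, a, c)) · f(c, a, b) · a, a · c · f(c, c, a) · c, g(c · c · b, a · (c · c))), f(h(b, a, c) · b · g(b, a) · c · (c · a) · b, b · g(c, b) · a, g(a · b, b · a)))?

Answer: h(g(a · b · c · c, a · a · g(c, a) · h(c, b, c)), f(a · b · b · f(c, a, b) · h(c, a, c) · h(c, c, a), a · c · c · f(c, c, a), g(b · c · c, a · c · c)), f(a · b · b · c · c · g(b, a) · h(b, a, c), a · b · g(c, b), g(a · b, a · b)))

Derivation:
Focus inside:  (b · h(c, c, a)) · (b · h(c, a, c)) · f(c, a, b) · a
Un-nest:  b · h(c, c, a) · b · h(c, a, c) · f(c, a, b) · a
Sort:  a · b · b · f(c, a, b) · h(c, a, c) · h(c, c, a)
Reassemble:  h(g(a · b · c · c, a · a · g(c, a) · h(c, b, c)), f(a · b · b · f(c, a, b) · h(c, a, c) · h(c, c, a), a · c · c · f(c, c, a), g(b · c · c, a · c · c)), f(a · b · b · c · c · g(b, a) · h(b, a, c), a · b · g(c, b), g(a · b, a · b)))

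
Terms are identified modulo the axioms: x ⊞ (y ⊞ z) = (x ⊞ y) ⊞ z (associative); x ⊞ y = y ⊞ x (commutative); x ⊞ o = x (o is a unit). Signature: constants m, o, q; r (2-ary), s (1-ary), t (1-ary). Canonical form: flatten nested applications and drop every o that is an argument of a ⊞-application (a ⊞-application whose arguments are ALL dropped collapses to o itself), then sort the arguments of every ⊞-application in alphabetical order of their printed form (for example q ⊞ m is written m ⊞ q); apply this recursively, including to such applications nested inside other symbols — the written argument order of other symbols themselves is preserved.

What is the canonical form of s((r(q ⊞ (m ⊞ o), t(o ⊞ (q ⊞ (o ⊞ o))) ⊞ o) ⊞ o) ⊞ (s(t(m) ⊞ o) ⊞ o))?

Answer: s(r(m ⊞ q, t(q)) ⊞ s(t(m)))

Derivation:
Focus inside:  (r(q ⊞ (m ⊞ o), t(o ⊞ (q ⊞ (o ⊞ o))) ⊞ o) ⊞ o) ⊞ (s(t(m) ⊞ o) ⊞ o)
Un-nest:  r(q ⊞ (m ⊞ o), t(o ⊞ (q ⊞ (o ⊞ o))) ⊞ o) ⊞ o ⊞ s(t(m) ⊞ o) ⊞ o
Canonicalize subterm:  r(q ⊞ (m ⊞ o), t(o ⊞ (q ⊞ (o ⊞ o))) ⊞ o)  →  r(m ⊞ q, t(q))
Simplify inside:  s(t(m) ⊞ o)  →  s(t(m))
Unit:  drop o (×2)
Order the arguments:  r(m ⊞ q, t(q)) ⊞ s(t(m))
Reassemble:  s(r(m ⊞ q, t(q)) ⊞ s(t(m)))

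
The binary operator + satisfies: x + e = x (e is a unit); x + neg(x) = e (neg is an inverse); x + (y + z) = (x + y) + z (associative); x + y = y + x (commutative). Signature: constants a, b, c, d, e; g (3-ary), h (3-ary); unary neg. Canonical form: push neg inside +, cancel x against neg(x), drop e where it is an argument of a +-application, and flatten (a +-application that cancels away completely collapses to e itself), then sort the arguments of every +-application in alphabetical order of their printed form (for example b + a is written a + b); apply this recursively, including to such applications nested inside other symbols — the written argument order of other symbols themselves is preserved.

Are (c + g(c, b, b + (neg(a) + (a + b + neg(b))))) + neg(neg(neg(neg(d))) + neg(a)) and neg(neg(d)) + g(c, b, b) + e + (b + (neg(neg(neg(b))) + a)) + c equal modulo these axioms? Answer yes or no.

Answer: yes — both canonical forms are a + c + d + g(c, b, b)

Derivation:
Left:  (c + g(c, b, b + (neg(a) + (a + b + neg(b))))) + neg(neg(neg(neg(d))) + neg(a))
  Push neg inside:  distribute neg over + and collapse double neg
  Combine occurrences:  c + g(c, b, b) + d + a
  Order the arguments:  a + c + d + g(c, b, b)
Right:  neg(neg(d)) + g(c, b, b) + e + (b + (neg(neg(neg(b))) + a)) + c
  Push neg inside:  distribute neg over + and collapse double neg
  Inverses cancel:  b cancels
  Collect:  d + g(c, b, b) + a + c
  Sort:  a + c + d + g(c, b, b)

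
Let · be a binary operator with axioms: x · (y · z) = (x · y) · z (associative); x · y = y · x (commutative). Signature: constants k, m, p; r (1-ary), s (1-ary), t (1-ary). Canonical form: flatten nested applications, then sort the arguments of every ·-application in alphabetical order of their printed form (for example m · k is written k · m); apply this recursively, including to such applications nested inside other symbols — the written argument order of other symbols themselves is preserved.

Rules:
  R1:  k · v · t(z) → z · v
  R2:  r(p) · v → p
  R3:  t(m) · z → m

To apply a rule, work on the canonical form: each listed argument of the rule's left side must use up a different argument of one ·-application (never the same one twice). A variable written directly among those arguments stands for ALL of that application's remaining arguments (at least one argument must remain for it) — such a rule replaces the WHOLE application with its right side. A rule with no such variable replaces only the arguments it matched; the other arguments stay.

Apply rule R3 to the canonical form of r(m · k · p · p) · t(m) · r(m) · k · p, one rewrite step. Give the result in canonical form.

Answer: m

Derivation:
Canonical form:  k · p · r(k · m · p · p) · r(m) · t(m)
Match R3:  consume t(m);  z := k · p · r(k · m · p · p) · r(m)
The variable takes the whole remainder — replace the entire application.
New term:  m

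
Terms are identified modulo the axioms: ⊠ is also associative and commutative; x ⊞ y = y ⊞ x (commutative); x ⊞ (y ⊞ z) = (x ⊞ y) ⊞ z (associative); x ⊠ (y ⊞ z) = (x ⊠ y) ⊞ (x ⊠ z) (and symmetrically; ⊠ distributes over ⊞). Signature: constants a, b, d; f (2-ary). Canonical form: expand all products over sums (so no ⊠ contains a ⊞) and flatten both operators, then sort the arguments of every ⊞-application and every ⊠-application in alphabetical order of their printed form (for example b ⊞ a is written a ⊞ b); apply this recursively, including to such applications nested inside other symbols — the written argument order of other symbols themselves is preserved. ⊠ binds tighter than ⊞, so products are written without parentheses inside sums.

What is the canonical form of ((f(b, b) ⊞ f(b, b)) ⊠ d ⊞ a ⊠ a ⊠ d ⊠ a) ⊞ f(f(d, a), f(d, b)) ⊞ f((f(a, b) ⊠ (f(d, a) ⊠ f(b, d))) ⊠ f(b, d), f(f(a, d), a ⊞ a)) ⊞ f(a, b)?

Answer: a ⊠ a ⊠ a ⊠ d ⊞ d ⊠ f(b, b) ⊞ d ⊠ f(b, b) ⊞ f(a, b) ⊞ f(f(a, b) ⊠ f(b, d) ⊠ f(b, d) ⊠ f(d, a), f(f(a, d), a ⊞ a)) ⊞ f(f(d, a), f(d, b))

Derivation:
Expand:  d ⊠ f(b, b) ⊞ d ⊠ f(b, b) ⊞ a ⊠ a ⊠ a ⊠ d ⊞ f(f(d, a), f(d, b)) ⊞ f(f(a, b) ⊠ f(b, d) ⊠ f(b, d) ⊠ f(d, a), f(f(a, d), a ⊞ a)) ⊞ f(a, b)
Sort arguments:  a ⊠ a ⊠ a ⊠ d ⊞ d ⊠ f(b, b) ⊞ d ⊠ f(b, b) ⊞ f(a, b) ⊞ f(f(a, b) ⊠ f(b, d) ⊠ f(b, d) ⊠ f(d, a), f(f(a, d), a ⊞ a)) ⊞ f(f(d, a), f(d, b))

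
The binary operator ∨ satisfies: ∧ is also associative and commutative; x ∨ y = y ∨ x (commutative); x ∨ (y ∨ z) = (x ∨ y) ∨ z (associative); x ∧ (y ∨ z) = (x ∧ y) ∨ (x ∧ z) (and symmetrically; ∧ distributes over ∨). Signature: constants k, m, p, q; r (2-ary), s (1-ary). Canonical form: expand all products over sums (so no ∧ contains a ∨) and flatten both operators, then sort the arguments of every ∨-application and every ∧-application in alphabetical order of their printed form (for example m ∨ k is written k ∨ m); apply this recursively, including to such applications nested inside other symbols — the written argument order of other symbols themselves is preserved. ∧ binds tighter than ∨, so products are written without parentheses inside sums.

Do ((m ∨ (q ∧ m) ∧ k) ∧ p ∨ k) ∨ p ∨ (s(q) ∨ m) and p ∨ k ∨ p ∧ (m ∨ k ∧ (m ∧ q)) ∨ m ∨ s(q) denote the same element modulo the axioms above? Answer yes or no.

Answer: yes — both canonical forms are k ∨ k ∧ m ∧ p ∧ q ∨ m ∨ m ∧ p ∨ p ∨ s(q)

Derivation:
Left:  ((m ∨ (q ∧ m) ∧ k) ∧ p ∨ k) ∨ p ∨ (s(q) ∨ m)
  Expand:  m ∧ p ∨ k ∧ m ∧ p ∧ q ∨ k ∨ p ∨ s(q) ∨ m
  Sort:  k ∨ k ∧ m ∧ p ∧ q ∨ m ∨ m ∧ p ∨ p ∨ s(q)
Right:  p ∨ k ∨ p ∧ (m ∨ k ∧ (m ∧ q)) ∨ m ∨ s(q)
  Expand:  p ∨ k ∨ m ∧ p ∨ k ∧ m ∧ p ∧ q ∨ m ∨ s(q)
  Sort arguments:  k ∨ k ∧ m ∧ p ∧ q ∨ m ∨ m ∧ p ∨ p ∨ s(q)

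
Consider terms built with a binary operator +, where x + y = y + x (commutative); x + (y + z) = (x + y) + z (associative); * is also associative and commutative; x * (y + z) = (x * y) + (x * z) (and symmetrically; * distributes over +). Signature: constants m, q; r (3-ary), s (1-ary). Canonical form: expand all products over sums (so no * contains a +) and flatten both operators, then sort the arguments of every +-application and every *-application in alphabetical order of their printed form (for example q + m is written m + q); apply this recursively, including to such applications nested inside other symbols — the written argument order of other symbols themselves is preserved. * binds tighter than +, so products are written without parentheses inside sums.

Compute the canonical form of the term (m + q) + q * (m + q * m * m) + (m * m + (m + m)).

Distribute:  m + q + m * q + m * m * q * q + m * m + m + m
Sort:  m + m + m + m * m + m * m * q * q + m * q + q

Answer: m + m + m + m * m + m * m * q * q + m * q + q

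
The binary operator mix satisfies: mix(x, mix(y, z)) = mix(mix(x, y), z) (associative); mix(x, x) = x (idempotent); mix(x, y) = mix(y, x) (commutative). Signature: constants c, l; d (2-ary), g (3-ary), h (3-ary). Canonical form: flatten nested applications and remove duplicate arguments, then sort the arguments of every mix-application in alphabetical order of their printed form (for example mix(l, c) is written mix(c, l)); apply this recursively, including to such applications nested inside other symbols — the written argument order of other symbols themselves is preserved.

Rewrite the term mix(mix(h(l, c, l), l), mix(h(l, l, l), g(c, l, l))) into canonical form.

Merge nested applications:  mix(h(l, c, l), l, h(l, l, l), g(c, l, l))
Sort arguments:  mix(g(c, l, l), h(l, c, l), h(l, l, l), l)

Answer: mix(g(c, l, l), h(l, c, l), h(l, l, l), l)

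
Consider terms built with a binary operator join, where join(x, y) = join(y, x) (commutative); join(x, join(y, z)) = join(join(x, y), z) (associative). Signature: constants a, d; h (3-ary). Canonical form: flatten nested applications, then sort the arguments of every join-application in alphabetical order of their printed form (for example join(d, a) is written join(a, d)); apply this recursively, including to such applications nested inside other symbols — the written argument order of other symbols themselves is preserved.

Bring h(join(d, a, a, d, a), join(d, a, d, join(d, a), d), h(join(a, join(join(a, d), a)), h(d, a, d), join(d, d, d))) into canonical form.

Descend into:  join(d, a, d, join(d, a), d)
Un-nest:  join(d, a, d, d, a, d)
Sort arguments:  join(a, a, d, d, d, d)
Reassemble:  h(join(a, a, a, d, d), join(a, a, d, d, d, d), h(join(a, a, a, d), h(d, a, d), join(d, d, d)))

Answer: h(join(a, a, a, d, d), join(a, a, d, d, d, d), h(join(a, a, a, d), h(d, a, d), join(d, d, d)))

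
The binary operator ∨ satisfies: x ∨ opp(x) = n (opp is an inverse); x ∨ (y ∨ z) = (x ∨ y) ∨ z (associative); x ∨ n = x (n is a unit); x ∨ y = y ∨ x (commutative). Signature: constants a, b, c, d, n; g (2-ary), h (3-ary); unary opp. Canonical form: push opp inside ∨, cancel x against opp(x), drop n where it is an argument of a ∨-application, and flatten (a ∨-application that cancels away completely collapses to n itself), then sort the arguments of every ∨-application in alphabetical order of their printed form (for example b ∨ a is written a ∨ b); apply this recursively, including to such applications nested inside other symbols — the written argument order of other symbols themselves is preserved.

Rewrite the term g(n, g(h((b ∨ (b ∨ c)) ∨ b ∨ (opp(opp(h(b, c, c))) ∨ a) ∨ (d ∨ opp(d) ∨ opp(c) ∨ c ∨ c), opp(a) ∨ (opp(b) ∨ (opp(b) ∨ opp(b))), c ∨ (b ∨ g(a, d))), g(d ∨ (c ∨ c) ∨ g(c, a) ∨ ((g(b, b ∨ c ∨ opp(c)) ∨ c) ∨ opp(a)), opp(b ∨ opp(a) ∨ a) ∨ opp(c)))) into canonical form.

Focus inside:  (b ∨ (b ∨ c)) ∨ b ∨ (opp(opp(h(b, c, c))) ∨ a) ∨ (d ∨ opp(d) ∨ opp(c) ∨ c ∨ c)
Push opp inside:  distribute opp over ∨ and collapse double opp
Inverses cancel:  d cancels
Collect terms:  b ∨ b ∨ b ∨ c ∨ c ∨ h(b, c, c) ∨ a
Sort:  a ∨ b ∨ b ∨ b ∨ c ∨ c ∨ h(b, c, c)
Reassemble:  g(n, g(h(a ∨ b ∨ b ∨ b ∨ c ∨ c ∨ h(b, c, c), opp(a) ∨ opp(b) ∨ opp(b) ∨ opp(b), b ∨ c ∨ g(a, d)), g(c ∨ c ∨ c ∨ d ∨ g(b, b) ∨ g(c, a) ∨ opp(a), opp(b) ∨ opp(c))))

Answer: g(n, g(h(a ∨ b ∨ b ∨ b ∨ c ∨ c ∨ h(b, c, c), opp(a) ∨ opp(b) ∨ opp(b) ∨ opp(b), b ∨ c ∨ g(a, d)), g(c ∨ c ∨ c ∨ d ∨ g(b, b) ∨ g(c, a) ∨ opp(a), opp(b) ∨ opp(c))))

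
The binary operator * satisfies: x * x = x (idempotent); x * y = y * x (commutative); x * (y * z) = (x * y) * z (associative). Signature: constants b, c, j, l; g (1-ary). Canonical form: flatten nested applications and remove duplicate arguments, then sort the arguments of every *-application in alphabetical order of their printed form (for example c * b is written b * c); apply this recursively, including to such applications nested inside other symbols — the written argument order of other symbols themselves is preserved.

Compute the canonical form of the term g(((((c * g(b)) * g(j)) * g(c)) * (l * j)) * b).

Answer: g(b * c * g(b) * g(c) * g(j) * j * l)

Derivation:
Work inside:  ((((c * g(b)) * g(j)) * g(c)) * (l * j)) * b
Merge nested applications:  c * g(b) * g(j) * g(c) * l * j * b
Order the arguments:  b * c * g(b) * g(c) * g(j) * j * l
Put back:  g(b * c * g(b) * g(c) * g(j) * j * l)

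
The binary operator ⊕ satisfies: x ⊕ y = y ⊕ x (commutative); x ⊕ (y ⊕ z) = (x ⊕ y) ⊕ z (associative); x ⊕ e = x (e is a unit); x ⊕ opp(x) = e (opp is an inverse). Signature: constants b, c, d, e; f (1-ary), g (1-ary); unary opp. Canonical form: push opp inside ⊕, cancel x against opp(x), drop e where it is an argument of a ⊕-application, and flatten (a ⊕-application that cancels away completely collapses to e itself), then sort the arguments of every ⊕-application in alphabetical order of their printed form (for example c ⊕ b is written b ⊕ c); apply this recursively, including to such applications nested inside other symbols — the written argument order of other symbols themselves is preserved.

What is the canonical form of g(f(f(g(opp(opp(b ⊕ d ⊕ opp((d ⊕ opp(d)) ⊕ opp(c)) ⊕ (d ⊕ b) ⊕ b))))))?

Answer: g(f(f(g(b ⊕ b ⊕ b ⊕ c ⊕ d ⊕ d))))

Derivation:
Focus inside:  b ⊕ d ⊕ opp((d ⊕ opp(d)) ⊕ opp(c)) ⊕ (d ⊕ b) ⊕ b
Push opp inside:  distribute opp over ⊕ and collapse double opp
Collect:  b ⊕ b ⊕ b ⊕ d ⊕ d ⊕ c
Order the arguments:  b ⊕ b ⊕ b ⊕ c ⊕ d ⊕ d
Reassemble:  g(f(f(g(b ⊕ b ⊕ b ⊕ c ⊕ d ⊕ d))))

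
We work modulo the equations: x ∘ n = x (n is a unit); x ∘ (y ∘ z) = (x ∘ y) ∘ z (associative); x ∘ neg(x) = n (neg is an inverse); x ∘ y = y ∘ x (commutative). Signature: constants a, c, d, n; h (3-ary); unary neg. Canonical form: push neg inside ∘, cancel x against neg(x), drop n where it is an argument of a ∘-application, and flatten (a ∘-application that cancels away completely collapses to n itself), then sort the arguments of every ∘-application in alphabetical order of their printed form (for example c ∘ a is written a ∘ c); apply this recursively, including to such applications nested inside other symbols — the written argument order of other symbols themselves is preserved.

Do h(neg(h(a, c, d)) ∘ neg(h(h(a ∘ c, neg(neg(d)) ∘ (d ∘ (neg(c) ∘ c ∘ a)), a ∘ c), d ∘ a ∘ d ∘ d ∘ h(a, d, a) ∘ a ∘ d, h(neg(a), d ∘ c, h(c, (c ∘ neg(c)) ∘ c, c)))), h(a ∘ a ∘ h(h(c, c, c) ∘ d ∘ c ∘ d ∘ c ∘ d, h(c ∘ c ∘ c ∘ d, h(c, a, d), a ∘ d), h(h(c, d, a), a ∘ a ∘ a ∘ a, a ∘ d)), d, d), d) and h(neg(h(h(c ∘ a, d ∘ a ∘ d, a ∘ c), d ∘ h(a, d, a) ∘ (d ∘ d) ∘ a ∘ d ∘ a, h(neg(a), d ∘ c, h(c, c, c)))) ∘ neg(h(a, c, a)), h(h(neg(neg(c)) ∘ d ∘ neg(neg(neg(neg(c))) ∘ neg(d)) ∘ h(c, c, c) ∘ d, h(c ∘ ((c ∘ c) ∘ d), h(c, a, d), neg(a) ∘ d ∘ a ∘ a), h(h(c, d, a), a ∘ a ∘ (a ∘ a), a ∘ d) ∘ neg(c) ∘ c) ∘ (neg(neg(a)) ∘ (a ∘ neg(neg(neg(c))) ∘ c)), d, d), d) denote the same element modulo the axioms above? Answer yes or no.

Answer: no — h(neg(h(a, c, d)) ∘ neg(h(h(a ∘ c, a ∘ d ∘ d, a ∘ c), a ∘ a ∘ d ∘ d ∘ d ∘ d ∘ h(a, d, a), h(neg(a), c ∘ d, h(c, c, c)))), h(a ∘ a ∘ h(c ∘ c ∘ d ∘ d ∘ d ∘ h(c, c, c), h(c ∘ c ∘ c ∘ d, h(c, a, d), a ∘ d), h(h(c, d, a), a ∘ a ∘ a ∘ a, a ∘ d)), d, d), d) vs h(neg(h(a, c, a)) ∘ neg(h(h(a ∘ c, a ∘ d ∘ d, a ∘ c), a ∘ a ∘ d ∘ d ∘ d ∘ d ∘ h(a, d, a), h(neg(a), c ∘ d, h(c, c, c)))), h(a ∘ a ∘ h(c ∘ c ∘ d ∘ d ∘ d ∘ h(c, c, c), h(c ∘ c ∘ c ∘ d, h(c, a, d), a ∘ d), h(h(c, d, a), a ∘ a ∘ a ∘ a, a ∘ d)), d, d), d)

Derivation:
Left:  h(neg(h(a, c, d)) ∘ neg(h(h(a ∘ c, neg(neg(d)) ∘ (d ∘ (neg(c) ∘ c ∘ a)), a ∘ c), d ∘ a ∘ d ∘ d ∘ h(a, d, a) ∘ a ∘ d, h(neg(a), d ∘ c, h(c, (c ∘ neg(c)) ∘ c, c)))), h(a ∘ a ∘ h(h(c, c, c) ∘ d ∘ c ∘ d ∘ c ∘ d, h(c ∘ c ∘ c ∘ d, h(c, a, d), a ∘ d), h(h(c, d, a), a ∘ a ∘ a ∘ a, a ∘ d)), d, d), d)
  Work inside:  neg(h(a, c, d)) ∘ neg(h(h(a ∘ c, neg(neg(d)) ∘ (d ∘ (neg(c) ∘ c ∘ a)), a ∘ c), d ∘ a ∘ d ∘ d ∘ h(a, d, a) ∘ a ∘ d, h(neg(a), d ∘ c, h(c, (c ∘ neg(c)) ∘ c, c))))
  Push neg inside:  distribute neg over ∘ and collapse double neg
  Collect:  neg(h(a, c, d)) ∘ neg(h(h(a ∘ c, a ∘ d ∘ d, a ∘ c), a ∘ a ∘ d ∘ d ∘ d ∘ d ∘ h(a, d, a), h(neg(a), c ∘ d, h(c, c, c))))
  Reassemble:  h(neg(h(a, c, d)) ∘ neg(h(h(a ∘ c, a ∘ d ∘ d, a ∘ c), a ∘ a ∘ d ∘ d ∘ d ∘ d ∘ h(a, d, a), h(neg(a), c ∘ d, h(c, c, c)))), h(a ∘ a ∘ h(c ∘ c ∘ d ∘ d ∘ d ∘ h(c, c, c), h(c ∘ c ∘ c ∘ d, h(c, a, d), a ∘ d), h(h(c, d, a), a ∘ a ∘ a ∘ a, a ∘ d)), d, d), d)
Right:  h(neg(h(h(c ∘ a, d ∘ a ∘ d, a ∘ c), d ∘ h(a, d, a) ∘ (d ∘ d) ∘ a ∘ d ∘ a, h(neg(a), d ∘ c, h(c, c, c)))) ∘ neg(h(a, c, a)), h(h(neg(neg(c)) ∘ d ∘ neg(neg(neg(neg(c))) ∘ neg(d)) ∘ h(c, c, c) ∘ d, h(c ∘ ((c ∘ c) ∘ d), h(c, a, d), neg(a) ∘ d ∘ a ∘ a), h(h(c, d, a), a ∘ a ∘ (a ∘ a), a ∘ d) ∘ neg(c) ∘ c) ∘ (neg(neg(a)) ∘ (a ∘ neg(neg(neg(c))) ∘ c)), d, d), d)
  Work inside:  h(neg(neg(c)) ∘ d ∘ neg(neg(neg(neg(c))) ∘ neg(d)) ∘ h(c, c, c) ∘ d, h(c ∘ ((c ∘ c) ∘ d), h(c, a, d), neg(a) ∘ d ∘ a ∘ a), h(h(c, d, a), a ∘ a ∘ (a ∘ a), a ∘ d) ∘ neg(c) ∘ c) ∘ (neg(neg(a)) ∘ (a ∘ neg(neg(neg(c))) ∘ c))
  Push neg inside:  distribute neg over ∘ and collapse double neg
  Inverses cancel:  c cancels
  Combine occurrences:  h(c ∘ c ∘ d ∘ d ∘ d ∘ h(c, c, c), h(c ∘ c ∘ c ∘ d, h(c, a, d), a ∘ d), h(h(c, d, a), a ∘ a ∘ a ∘ a, a ∘ d)) ∘ a ∘ a
  Sort arguments:  a ∘ a ∘ h(c ∘ c ∘ d ∘ d ∘ d ∘ h(c, c, c), h(c ∘ c ∘ c ∘ d, h(c, a, d), a ∘ d), h(h(c, d, a), a ∘ a ∘ a ∘ a, a ∘ d))
  Reassemble:  h(neg(h(a, c, a)) ∘ neg(h(h(a ∘ c, a ∘ d ∘ d, a ∘ c), a ∘ a ∘ d ∘ d ∘ d ∘ d ∘ h(a, d, a), h(neg(a), c ∘ d, h(c, c, c)))), h(a ∘ a ∘ h(c ∘ c ∘ d ∘ d ∘ d ∘ h(c, c, c), h(c ∘ c ∘ c ∘ d, h(c, a, d), a ∘ d), h(h(c, d, a), a ∘ a ∘ a ∘ a, a ∘ d)), d, d), d)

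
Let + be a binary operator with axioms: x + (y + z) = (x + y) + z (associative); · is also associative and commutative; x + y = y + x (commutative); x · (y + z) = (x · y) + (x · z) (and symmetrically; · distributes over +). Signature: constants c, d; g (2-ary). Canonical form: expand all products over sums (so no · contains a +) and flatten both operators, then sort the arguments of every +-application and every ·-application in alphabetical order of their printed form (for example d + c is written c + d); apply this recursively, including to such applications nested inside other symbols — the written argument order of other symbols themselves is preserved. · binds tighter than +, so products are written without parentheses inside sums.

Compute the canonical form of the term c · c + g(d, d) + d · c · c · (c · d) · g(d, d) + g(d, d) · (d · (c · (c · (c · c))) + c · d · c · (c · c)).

Answer: c · c + c · c · c · c · d · g(d, d) + c · c · c · c · d · g(d, d) + c · c · c · d · d · g(d, d) + g(d, d)

Derivation:
Expand:  c · c + g(d, d) + c · c · c · d · d · g(d, d) + c · c · c · c · d · g(d, d) + c · c · c · c · d · g(d, d)
Sort:  c · c + c · c · c · c · d · g(d, d) + c · c · c · c · d · g(d, d) + c · c · c · d · d · g(d, d) + g(d, d)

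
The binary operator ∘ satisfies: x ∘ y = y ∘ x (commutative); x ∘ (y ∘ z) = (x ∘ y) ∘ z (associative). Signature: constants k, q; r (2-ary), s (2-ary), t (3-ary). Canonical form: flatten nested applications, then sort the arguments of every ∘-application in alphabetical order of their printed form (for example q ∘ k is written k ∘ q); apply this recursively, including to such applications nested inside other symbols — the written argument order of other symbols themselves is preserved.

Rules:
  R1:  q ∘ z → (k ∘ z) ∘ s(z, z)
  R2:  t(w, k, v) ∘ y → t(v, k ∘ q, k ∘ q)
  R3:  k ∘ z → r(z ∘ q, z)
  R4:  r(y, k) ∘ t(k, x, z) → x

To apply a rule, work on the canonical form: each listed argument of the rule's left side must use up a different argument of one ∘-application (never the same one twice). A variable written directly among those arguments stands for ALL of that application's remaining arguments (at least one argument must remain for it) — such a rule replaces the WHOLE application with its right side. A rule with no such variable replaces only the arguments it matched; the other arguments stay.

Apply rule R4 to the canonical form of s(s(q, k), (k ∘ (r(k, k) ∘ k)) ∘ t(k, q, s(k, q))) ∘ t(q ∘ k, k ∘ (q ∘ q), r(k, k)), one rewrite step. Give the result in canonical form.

Answer: s(s(q, k), k ∘ k ∘ q) ∘ t(k ∘ q, k ∘ q ∘ q, r(k, k))

Derivation:
Canonical form:  s(s(q, k), k ∘ k ∘ r(k, k) ∘ t(k, q, s(k, q))) ∘ t(k ∘ q, k ∘ q ∘ q, r(k, k))
R4 matches:  uses r(k, k), t(k, q, s(k, q));  x := q, y := k, z := s(k, q)
Giving:  s(s(q, k), k ∘ k ∘ q) ∘ t(k ∘ q, k ∘ q ∘ q, r(k, k))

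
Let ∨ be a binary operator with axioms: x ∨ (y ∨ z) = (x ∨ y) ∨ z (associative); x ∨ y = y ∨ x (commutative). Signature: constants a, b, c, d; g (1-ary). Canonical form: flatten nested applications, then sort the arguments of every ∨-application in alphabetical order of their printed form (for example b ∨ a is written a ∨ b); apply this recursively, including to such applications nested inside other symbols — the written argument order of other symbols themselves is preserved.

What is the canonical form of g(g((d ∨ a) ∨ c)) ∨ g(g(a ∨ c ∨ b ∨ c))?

Answer: g(g(a ∨ b ∨ c ∨ c)) ∨ g(g(a ∨ c ∨ d))

Derivation:
Inside:  g(g((d ∨ a) ∨ c))  →  g(g(a ∨ c ∨ d))
Inside:  g(g(a ∨ c ∨ b ∨ c))  →  g(g(a ∨ b ∨ c ∨ c))
Sort arguments:  g(g(a ∨ b ∨ c ∨ c)) ∨ g(g(a ∨ c ∨ d))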